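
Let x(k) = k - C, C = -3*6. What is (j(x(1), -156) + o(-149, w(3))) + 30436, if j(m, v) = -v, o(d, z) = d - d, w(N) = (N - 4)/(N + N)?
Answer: 30592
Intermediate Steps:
C = -18
w(N) = (-4 + N)/(2*N) (w(N) = (-4 + N)/((2*N)) = (-4 + N)*(1/(2*N)) = (-4 + N)/(2*N))
o(d, z) = 0
x(k) = 18 + k (x(k) = k - 1*(-18) = k + 18 = 18 + k)
(j(x(1), -156) + o(-149, w(3))) + 30436 = (-1*(-156) + 0) + 30436 = (156 + 0) + 30436 = 156 + 30436 = 30592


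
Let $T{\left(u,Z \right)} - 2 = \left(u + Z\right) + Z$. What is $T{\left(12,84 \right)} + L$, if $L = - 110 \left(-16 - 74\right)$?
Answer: $10082$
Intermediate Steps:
$T{\left(u,Z \right)} = 2 + u + 2 Z$ ($T{\left(u,Z \right)} = 2 + \left(\left(u + Z\right) + Z\right) = 2 + \left(\left(Z + u\right) + Z\right) = 2 + \left(u + 2 Z\right) = 2 + u + 2 Z$)
$L = 9900$ ($L = \left(-110\right) \left(-90\right) = 9900$)
$T{\left(12,84 \right)} + L = \left(2 + 12 + 2 \cdot 84\right) + 9900 = \left(2 + 12 + 168\right) + 9900 = 182 + 9900 = 10082$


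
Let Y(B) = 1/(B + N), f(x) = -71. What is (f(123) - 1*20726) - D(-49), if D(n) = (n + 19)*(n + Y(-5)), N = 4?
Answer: -22297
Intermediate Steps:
Y(B) = 1/(4 + B) (Y(B) = 1/(B + 4) = 1/(4 + B))
D(n) = (-1 + n)*(19 + n) (D(n) = (n + 19)*(n + 1/(4 - 5)) = (19 + n)*(n + 1/(-1)) = (19 + n)*(n - 1) = (19 + n)*(-1 + n) = (-1 + n)*(19 + n))
(f(123) - 1*20726) - D(-49) = (-71 - 1*20726) - (-19 + (-49)**2 + 18*(-49)) = (-71 - 20726) - (-19 + 2401 - 882) = -20797 - 1*1500 = -20797 - 1500 = -22297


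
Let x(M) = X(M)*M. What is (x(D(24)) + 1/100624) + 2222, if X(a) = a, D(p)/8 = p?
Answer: 3932989665/100624 ≈ 39086.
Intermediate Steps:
D(p) = 8*p
x(M) = M**2 (x(M) = M*M = M**2)
(x(D(24)) + 1/100624) + 2222 = ((8*24)**2 + 1/100624) + 2222 = (192**2 + 1/100624) + 2222 = (36864 + 1/100624) + 2222 = 3709403137/100624 + 2222 = 3932989665/100624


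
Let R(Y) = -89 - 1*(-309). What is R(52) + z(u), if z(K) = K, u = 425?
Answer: 645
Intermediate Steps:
R(Y) = 220 (R(Y) = -89 + 309 = 220)
R(52) + z(u) = 220 + 425 = 645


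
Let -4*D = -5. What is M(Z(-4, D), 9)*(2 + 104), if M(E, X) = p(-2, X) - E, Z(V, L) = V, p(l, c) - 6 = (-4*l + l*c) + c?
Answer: 954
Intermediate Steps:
D = 5/4 (D = -1/4*(-5) = 5/4 ≈ 1.2500)
p(l, c) = 6 + c - 4*l + c*l (p(l, c) = 6 + ((-4*l + l*c) + c) = 6 + ((-4*l + c*l) + c) = 6 + (c - 4*l + c*l) = 6 + c - 4*l + c*l)
M(E, X) = 14 - E - X (M(E, X) = (6 + X - 4*(-2) + X*(-2)) - E = (6 + X + 8 - 2*X) - E = (14 - X) - E = 14 - E - X)
M(Z(-4, D), 9)*(2 + 104) = (14 - 1*(-4) - 1*9)*(2 + 104) = (14 + 4 - 9)*106 = 9*106 = 954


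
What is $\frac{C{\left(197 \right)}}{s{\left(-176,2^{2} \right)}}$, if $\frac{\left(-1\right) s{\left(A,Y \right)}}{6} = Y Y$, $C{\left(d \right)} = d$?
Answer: $- \frac{197}{96} \approx -2.0521$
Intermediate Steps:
$s{\left(A,Y \right)} = - 6 Y^{2}$ ($s{\left(A,Y \right)} = - 6 Y Y = - 6 Y^{2}$)
$\frac{C{\left(197 \right)}}{s{\left(-176,2^{2} \right)}} = \frac{197}{\left(-6\right) \left(2^{2}\right)^{2}} = \frac{197}{\left(-6\right) 4^{2}} = \frac{197}{\left(-6\right) 16} = \frac{197}{-96} = 197 \left(- \frac{1}{96}\right) = - \frac{197}{96}$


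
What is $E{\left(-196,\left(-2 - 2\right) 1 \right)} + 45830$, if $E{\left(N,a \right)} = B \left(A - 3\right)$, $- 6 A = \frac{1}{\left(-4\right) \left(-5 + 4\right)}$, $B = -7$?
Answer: $\frac{1100431}{24} \approx 45851.0$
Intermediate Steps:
$A = - \frac{1}{24}$ ($A = - \frac{1}{6 \left(- 4 \left(-5 + 4\right)\right)} = - \frac{1}{6 \left(\left(-4\right) \left(-1\right)\right)} = - \frac{1}{6 \cdot 4} = \left(- \frac{1}{6}\right) \frac{1}{4} = - \frac{1}{24} \approx -0.041667$)
$E{\left(N,a \right)} = \frac{511}{24}$ ($E{\left(N,a \right)} = - 7 \left(- \frac{1}{24} - 3\right) = \left(-7\right) \left(- \frac{73}{24}\right) = \frac{511}{24}$)
$E{\left(-196,\left(-2 - 2\right) 1 \right)} + 45830 = \frac{511}{24} + 45830 = \frac{1100431}{24}$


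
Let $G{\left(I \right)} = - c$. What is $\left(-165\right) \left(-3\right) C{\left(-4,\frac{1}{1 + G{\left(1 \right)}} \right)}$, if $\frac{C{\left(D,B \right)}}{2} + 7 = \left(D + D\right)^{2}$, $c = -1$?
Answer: $56430$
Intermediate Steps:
$G{\left(I \right)} = 1$ ($G{\left(I \right)} = \left(-1\right) \left(-1\right) = 1$)
$C{\left(D,B \right)} = -14 + 8 D^{2}$ ($C{\left(D,B \right)} = -14 + 2 \left(D + D\right)^{2} = -14 + 2 \left(2 D\right)^{2} = -14 + 2 \cdot 4 D^{2} = -14 + 8 D^{2}$)
$\left(-165\right) \left(-3\right) C{\left(-4,\frac{1}{1 + G{\left(1 \right)}} \right)} = \left(-165\right) \left(-3\right) \left(-14 + 8 \left(-4\right)^{2}\right) = 495 \left(-14 + 8 \cdot 16\right) = 495 \left(-14 + 128\right) = 495 \cdot 114 = 56430$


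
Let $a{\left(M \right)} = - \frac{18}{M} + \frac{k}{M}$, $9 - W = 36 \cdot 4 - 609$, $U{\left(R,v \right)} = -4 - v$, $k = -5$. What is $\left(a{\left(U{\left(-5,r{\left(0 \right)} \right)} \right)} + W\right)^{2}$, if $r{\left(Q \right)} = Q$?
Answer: $\frac{3682561}{16} \approx 2.3016 \cdot 10^{5}$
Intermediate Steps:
$W = 474$ ($W = 9 - \left(36 \cdot 4 - 609\right) = 9 - \left(144 - 609\right) = 9 - -465 = 9 + 465 = 474$)
$a{\left(M \right)} = - \frac{23}{M}$ ($a{\left(M \right)} = - \frac{18}{M} - \frac{5}{M} = - \frac{23}{M}$)
$\left(a{\left(U{\left(-5,r{\left(0 \right)} \right)} \right)} + W\right)^{2} = \left(- \frac{23}{-4 - 0} + 474\right)^{2} = \left(- \frac{23}{-4 + 0} + 474\right)^{2} = \left(- \frac{23}{-4} + 474\right)^{2} = \left(\left(-23\right) \left(- \frac{1}{4}\right) + 474\right)^{2} = \left(\frac{23}{4} + 474\right)^{2} = \left(\frac{1919}{4}\right)^{2} = \frac{3682561}{16}$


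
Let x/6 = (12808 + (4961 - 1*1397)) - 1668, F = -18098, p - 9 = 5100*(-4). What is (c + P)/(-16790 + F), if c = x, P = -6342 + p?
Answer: -61491/34888 ≈ -1.7625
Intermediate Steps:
p = -20391 (p = 9 + 5100*(-4) = 9 - 20400 = -20391)
P = -26733 (P = -6342 - 20391 = -26733)
x = 88224 (x = 6*((12808 + (4961 - 1*1397)) - 1668) = 6*((12808 + (4961 - 1397)) - 1668) = 6*((12808 + 3564) - 1668) = 6*(16372 - 1668) = 6*14704 = 88224)
c = 88224
(c + P)/(-16790 + F) = (88224 - 26733)/(-16790 - 18098) = 61491/(-34888) = 61491*(-1/34888) = -61491/34888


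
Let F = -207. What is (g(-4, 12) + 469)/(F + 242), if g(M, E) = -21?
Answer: 64/5 ≈ 12.800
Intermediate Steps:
(g(-4, 12) + 469)/(F + 242) = (-21 + 469)/(-207 + 242) = 448/35 = 448*(1/35) = 64/5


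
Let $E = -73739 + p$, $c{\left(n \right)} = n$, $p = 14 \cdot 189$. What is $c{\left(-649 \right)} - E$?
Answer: $70444$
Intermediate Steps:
$p = 2646$
$E = -71093$ ($E = -73739 + 2646 = -71093$)
$c{\left(-649 \right)} - E = -649 - -71093 = -649 + 71093 = 70444$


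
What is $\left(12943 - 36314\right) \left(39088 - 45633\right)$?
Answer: $152963195$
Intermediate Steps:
$\left(12943 - 36314\right) \left(39088 - 45633\right) = \left(-23371\right) \left(-6545\right) = 152963195$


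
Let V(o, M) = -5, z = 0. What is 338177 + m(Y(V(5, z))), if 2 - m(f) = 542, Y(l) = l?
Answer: 337637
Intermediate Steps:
m(f) = -540 (m(f) = 2 - 1*542 = 2 - 542 = -540)
338177 + m(Y(V(5, z))) = 338177 - 540 = 337637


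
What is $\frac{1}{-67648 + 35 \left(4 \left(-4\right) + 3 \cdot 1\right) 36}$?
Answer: $- \frac{1}{84028} \approx -1.1901 \cdot 10^{-5}$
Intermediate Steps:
$\frac{1}{-67648 + 35 \left(4 \left(-4\right) + 3 \cdot 1\right) 36} = \frac{1}{-67648 + 35 \left(-16 + 3\right) 36} = \frac{1}{-67648 + 35 \left(-13\right) 36} = \frac{1}{-67648 - 16380} = \frac{1}{-84028} = - \frac{1}{84028}$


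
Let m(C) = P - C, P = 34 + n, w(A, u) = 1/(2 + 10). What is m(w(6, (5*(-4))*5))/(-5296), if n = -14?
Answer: -239/63552 ≈ -0.0037607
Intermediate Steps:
w(A, u) = 1/12
P = 20 (P = 34 - 14 = 20)
m(C) = 20 - C
m(w(6, (5*(-4))*5))/(-5296) = (20 - 1*1/12)/(-5296) = (20 - 1/12)*(-1/5296) = (239/12)*(-1/5296) = -239/63552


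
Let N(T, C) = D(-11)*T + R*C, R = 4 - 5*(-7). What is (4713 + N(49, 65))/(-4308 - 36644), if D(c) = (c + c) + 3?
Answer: -6317/40952 ≈ -0.15425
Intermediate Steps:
D(c) = 3 + 2*c (D(c) = 2*c + 3 = 3 + 2*c)
R = 39 (R = 4 + 35 = 39)
N(T, C) = -19*T + 39*C (N(T, C) = (3 + 2*(-11))*T + 39*C = (3 - 22)*T + 39*C = -19*T + 39*C)
(4713 + N(49, 65))/(-4308 - 36644) = (4713 + (-19*49 + 39*65))/(-4308 - 36644) = (4713 + (-931 + 2535))/(-40952) = (4713 + 1604)*(-1/40952) = 6317*(-1/40952) = -6317/40952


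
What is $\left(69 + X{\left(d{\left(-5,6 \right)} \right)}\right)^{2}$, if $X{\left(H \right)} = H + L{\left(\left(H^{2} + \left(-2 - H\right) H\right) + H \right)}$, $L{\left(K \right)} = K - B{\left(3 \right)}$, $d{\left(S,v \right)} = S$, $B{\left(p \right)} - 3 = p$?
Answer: $3969$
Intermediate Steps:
$B{\left(p \right)} = 3 + p$
$L{\left(K \right)} = -6 + K$ ($L{\left(K \right)} = K - \left(3 + 3\right) = K - 6 = -6 + K$)
$X{\left(H \right)} = -6 + H^{2} + 2 H + H \left(-2 - H\right)$ ($X{\left(H \right)} = H - \left(6 - H - H^{2} - \left(-2 - H\right) H\right) = H - \left(6 - H - H^{2} - H \left(-2 - H\right)\right) = H + \left(-6 + H + H^{2} + H \left(-2 - H\right)\right) = -6 + H^{2} + 2 H + H \left(-2 - H\right)$)
$\left(69 + X{\left(d{\left(-5,6 \right)} \right)}\right)^{2} = \left(69 - 6\right)^{2} = 63^{2} = 3969$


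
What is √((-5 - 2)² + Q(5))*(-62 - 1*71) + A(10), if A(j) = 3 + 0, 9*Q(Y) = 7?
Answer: 3 - 1064*√7/3 ≈ -935.36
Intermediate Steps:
Q(Y) = 7/9 (Q(Y) = (⅑)*7 = 7/9)
A(j) = 3
√((-5 - 2)² + Q(5))*(-62 - 1*71) + A(10) = √((-5 - 2)² + 7/9)*(-62 - 1*71) + 3 = √((-7)² + 7/9)*(-62 - 71) + 3 = √(49 + 7/9)*(-133) + 3 = √(448/9)*(-133) + 3 = (8*√7/3)*(-133) + 3 = -1064*√7/3 + 3 = 3 - 1064*√7/3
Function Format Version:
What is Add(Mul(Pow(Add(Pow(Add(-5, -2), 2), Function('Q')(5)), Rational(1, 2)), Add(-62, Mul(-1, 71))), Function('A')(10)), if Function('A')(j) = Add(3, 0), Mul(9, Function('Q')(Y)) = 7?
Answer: Add(3, Mul(Rational(-1064, 3), Pow(7, Rational(1, 2)))) ≈ -935.36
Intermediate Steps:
Function('Q')(Y) = Rational(7, 9) (Function('Q')(Y) = Mul(Rational(1, 9), 7) = Rational(7, 9))
Function('A')(j) = 3
Add(Mul(Pow(Add(Pow(Add(-5, -2), 2), Function('Q')(5)), Rational(1, 2)), Add(-62, Mul(-1, 71))), Function('A')(10)) = Add(Mul(Pow(Add(Pow(Add(-5, -2), 2), Rational(7, 9)), Rational(1, 2)), Add(-62, Mul(-1, 71))), 3) = Add(Mul(Pow(Add(Pow(-7, 2), Rational(7, 9)), Rational(1, 2)), Add(-62, -71)), 3) = Add(Mul(Pow(Add(49, Rational(7, 9)), Rational(1, 2)), -133), 3) = Add(Mul(Pow(Rational(448, 9), Rational(1, 2)), -133), 3) = Add(Mul(Mul(Rational(8, 3), Pow(7, Rational(1, 2))), -133), 3) = Add(Mul(Rational(-1064, 3), Pow(7, Rational(1, 2))), 3) = Add(3, Mul(Rational(-1064, 3), Pow(7, Rational(1, 2))))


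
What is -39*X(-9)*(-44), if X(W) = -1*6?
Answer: -10296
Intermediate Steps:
X(W) = -6
-39*X(-9)*(-44) = -39*(-6)*(-44) = 234*(-44) = -10296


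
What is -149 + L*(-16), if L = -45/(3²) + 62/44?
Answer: -1007/11 ≈ -91.545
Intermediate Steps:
L = -79/22 (L = -45/9 + 62*(1/44) = -45*⅑ + 31/22 = -5 + 31/22 = -79/22 ≈ -3.5909)
-149 + L*(-16) = -149 - 79/22*(-16) = -149 + 632/11 = -1007/11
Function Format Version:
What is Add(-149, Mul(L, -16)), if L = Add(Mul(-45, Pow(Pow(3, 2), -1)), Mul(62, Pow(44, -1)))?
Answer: Rational(-1007, 11) ≈ -91.545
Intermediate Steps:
L = Rational(-79, 22) (L = Add(Mul(-45, Pow(9, -1)), Mul(62, Rational(1, 44))) = Add(Mul(-45, Rational(1, 9)), Rational(31, 22)) = Add(-5, Rational(31, 22)) = Rational(-79, 22) ≈ -3.5909)
Add(-149, Mul(L, -16)) = Add(-149, Mul(Rational(-79, 22), -16)) = Add(-149, Rational(632, 11)) = Rational(-1007, 11)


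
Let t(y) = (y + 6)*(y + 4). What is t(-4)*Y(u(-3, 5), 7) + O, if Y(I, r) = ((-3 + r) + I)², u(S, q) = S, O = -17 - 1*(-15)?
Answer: -2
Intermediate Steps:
O = -2 (O = -17 + 15 = -2)
Y(I, r) = (-3 + I + r)²
t(y) = (4 + y)*(6 + y) (t(y) = (6 + y)*(4 + y) = (4 + y)*(6 + y))
t(-4)*Y(u(-3, 5), 7) + O = (24 + (-4)² + 10*(-4))*(-3 - 3 + 7)² - 2 = (24 + 16 - 40)*1² - 2 = 0*1 - 2 = 0 - 2 = -2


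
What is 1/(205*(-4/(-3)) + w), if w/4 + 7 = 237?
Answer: 3/3580 ≈ 0.00083799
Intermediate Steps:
w = 920 (w = -28 + 4*237 = -28 + 948 = 920)
1/(205*(-4/(-3)) + w) = 1/(205*(-4/(-3)) + 920) = 1/(205*(-4*(-⅓)) + 920) = 1/(205*(4/3) + 920) = 1/(820/3 + 920) = 1/(3580/3) = 3/3580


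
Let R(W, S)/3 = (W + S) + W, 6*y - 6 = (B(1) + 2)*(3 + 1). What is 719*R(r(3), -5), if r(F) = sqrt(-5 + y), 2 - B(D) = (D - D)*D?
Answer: -10785 + 2876*I*sqrt(3) ≈ -10785.0 + 4981.4*I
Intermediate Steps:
B(D) = 2 (B(D) = 2 - (D - D)*D = 2 - 0*D = 2 - 1*0 = 2 + 0 = 2)
y = 11/3 (y = 1 + ((2 + 2)*(3 + 1))/6 = 1 + (4*4)/6 = 1 + (1/6)*16 = 1 + 8/3 = 11/3 ≈ 3.6667)
r(F) = 2*I*sqrt(3)/3 (r(F) = sqrt(-5 + 11/3) = sqrt(-4/3) = 2*I*sqrt(3)/3)
R(W, S) = 3*S + 6*W (R(W, S) = 3*((W + S) + W) = 3*((S + W) + W) = 3*(S + 2*W) = 3*S + 6*W)
719*R(r(3), -5) = 719*(3*(-5) + 6*(2*I*sqrt(3)/3)) = 719*(-15 + 4*I*sqrt(3)) = -10785 + 2876*I*sqrt(3)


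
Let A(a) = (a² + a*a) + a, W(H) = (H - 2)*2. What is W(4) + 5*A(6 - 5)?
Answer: 19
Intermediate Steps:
W(H) = -4 + 2*H (W(H) = (-2 + H)*2 = -4 + 2*H)
A(a) = a + 2*a² (A(a) = (a² + a²) + a = 2*a² + a = a + 2*a²)
W(4) + 5*A(6 - 5) = (-4 + 2*4) + 5*((6 - 5)*(1 + 2*(6 - 5))) = (-4 + 8) + 5*(1*(1 + 2*1)) = 4 + 5*(1*(1 + 2)) = 4 + 5*(1*3) = 4 + 5*3 = 4 + 15 = 19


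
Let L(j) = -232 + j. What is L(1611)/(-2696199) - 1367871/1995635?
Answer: -3690804402994/5380629091365 ≈ -0.68594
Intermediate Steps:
L(1611)/(-2696199) - 1367871/1995635 = (-232 + 1611)/(-2696199) - 1367871/1995635 = 1379*(-1/2696199) - 1367871*1/1995635 = -1379/2696199 - 1367871/1995635 = -3690804402994/5380629091365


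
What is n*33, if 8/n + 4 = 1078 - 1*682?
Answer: 33/49 ≈ 0.67347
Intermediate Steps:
n = 1/49 (n = 8/(-4 + (1078 - 1*682)) = 8/(-4 + (1078 - 682)) = 8/(-4 + 396) = 8/392 = 8*(1/392) = 1/49 ≈ 0.020408)
n*33 = (1/49)*33 = 33/49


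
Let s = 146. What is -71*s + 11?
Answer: -10355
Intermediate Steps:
-71*s + 11 = -71*146 + 11 = -10366 + 11 = -10355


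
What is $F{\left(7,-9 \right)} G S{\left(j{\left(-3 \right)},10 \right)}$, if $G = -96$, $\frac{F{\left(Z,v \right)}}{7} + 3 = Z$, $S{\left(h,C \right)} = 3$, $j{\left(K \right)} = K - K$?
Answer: $-8064$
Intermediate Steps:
$j{\left(K \right)} = 0$
$F{\left(Z,v \right)} = -21 + 7 Z$
$F{\left(7,-9 \right)} G S{\left(j{\left(-3 \right)},10 \right)} = \left(-21 + 7 \cdot 7\right) \left(-96\right) 3 = \left(-21 + 49\right) \left(-96\right) 3 = 28 \left(-96\right) 3 = \left(-2688\right) 3 = -8064$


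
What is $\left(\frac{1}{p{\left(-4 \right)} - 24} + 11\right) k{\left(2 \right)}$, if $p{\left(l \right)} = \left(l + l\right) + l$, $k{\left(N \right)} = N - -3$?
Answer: $\frac{1975}{36} \approx 54.861$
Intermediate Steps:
$k{\left(N \right)} = 3 + N$ ($k{\left(N \right)} = N + 3 = 3 + N$)
$p{\left(l \right)} = 3 l$ ($p{\left(l \right)} = 2 l + l = 3 l$)
$\left(\frac{1}{p{\left(-4 \right)} - 24} + 11\right) k{\left(2 \right)} = \left(\frac{1}{3 \left(-4\right) - 24} + 11\right) \left(3 + 2\right) = \left(\frac{1}{-12 - 24} + 11\right) 5 = \left(\frac{1}{-36} + 11\right) 5 = \left(- \frac{1}{36} + 11\right) 5 = \frac{395}{36} \cdot 5 = \frac{1975}{36}$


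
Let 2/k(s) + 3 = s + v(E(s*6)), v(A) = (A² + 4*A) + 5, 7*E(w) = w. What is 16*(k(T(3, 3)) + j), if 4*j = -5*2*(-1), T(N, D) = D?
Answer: 44488/1073 ≈ 41.461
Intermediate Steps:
E(w) = w/7
j = 5/2 (j = (-5*2*(-1))/4 = (-10*(-1))/4 = (¼)*10 = 5/2 ≈ 2.5000)
v(A) = 5 + A² + 4*A
k(s) = 2/(2 + 31*s/7 + 36*s²/49) (k(s) = 2/(-3 + (s + (5 + ((s*6)/7)² + 4*((s*6)/7)))) = 2/(-3 + (s + (5 + ((6*s)/7)² + 4*((6*s)/7)))) = 2/(-3 + (s + (5 + (6*s/7)² + 4*(6*s/7)))) = 2/(-3 + (s + (5 + 36*s²/49 + 24*s/7))) = 2/(-3 + (s + (5 + 24*s/7 + 36*s²/49))) = 2/(-3 + (5 + 31*s/7 + 36*s²/49)) = 2/(2 + 31*s/7 + 36*s²/49))
16*(k(T(3, 3)) + j) = 16*(98/(98 + 36*3² + 217*3) + 5/2) = 16*(98/(98 + 36*9 + 651) + 5/2) = 16*(98/(98 + 324 + 651) + 5/2) = 16*(98/1073 + 5/2) = 16*(5561/2146) = 44488/1073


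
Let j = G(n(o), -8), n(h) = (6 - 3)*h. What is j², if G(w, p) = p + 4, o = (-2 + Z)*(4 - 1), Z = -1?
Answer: 16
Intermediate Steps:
o = -9 (o = (-2 - 1)*(4 - 1) = -3*3 = -9)
n(h) = 3*h
G(w, p) = 4 + p
j = -4 (j = 4 - 8 = -4)
j² = (-4)² = 16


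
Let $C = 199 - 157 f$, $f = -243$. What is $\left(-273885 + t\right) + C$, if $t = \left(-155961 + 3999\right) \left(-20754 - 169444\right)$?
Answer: $28902632941$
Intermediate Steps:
$C = 38350$ ($C = 199 - -38151 = 199 + 38151 = 38350$)
$t = 28902868476$ ($t = \left(-151962\right) \left(-190198\right) = 28902868476$)
$\left(-273885 + t\right) + C = \left(-273885 + 28902868476\right) + 38350 = 28902594591 + 38350 = 28902632941$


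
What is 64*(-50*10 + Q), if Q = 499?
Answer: -64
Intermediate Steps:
64*(-50*10 + Q) = 64*(-50*10 + 499) = 64*(-500 + 499) = 64*(-1) = -64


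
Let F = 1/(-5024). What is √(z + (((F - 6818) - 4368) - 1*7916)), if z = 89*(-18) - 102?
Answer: I*√32822214330/1256 ≈ 144.24*I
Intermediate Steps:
z = -1704 (z = -1602 - 102 = -1704)
F = -1/5024 ≈ -0.00019904
√(z + (((F - 6818) - 4368) - 1*7916)) = √(-1704 + (((-1/5024 - 6818) - 4368) - 1*7916)) = √(-1704 + ((-34253633/5024 - 4368) - 7916)) = √(-1704 + (-56198465/5024 - 7916)) = √(-1704 - 95968449/5024) = √(-104529345/5024) = I*√32822214330/1256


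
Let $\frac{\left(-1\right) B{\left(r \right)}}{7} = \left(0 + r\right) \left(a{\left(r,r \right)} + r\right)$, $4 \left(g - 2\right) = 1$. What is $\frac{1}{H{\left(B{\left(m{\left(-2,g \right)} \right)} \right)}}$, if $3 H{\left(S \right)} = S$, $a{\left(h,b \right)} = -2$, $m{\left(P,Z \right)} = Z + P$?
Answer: $\frac{48}{49} \approx 0.97959$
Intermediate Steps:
$g = \frac{9}{4}$ ($g = 2 + \frac{1}{4} \cdot 1 = 2 + \frac{1}{4} = \frac{9}{4} \approx 2.25$)
$m{\left(P,Z \right)} = P + Z$
$B{\left(r \right)} = - 7 r \left(-2 + r\right)$ ($B{\left(r \right)} = - 7 \left(0 + r\right) \left(-2 + r\right) = - 7 r \left(-2 + r\right)$)
$H{\left(S \right)} = \frac{S}{3}$
$\frac{1}{H{\left(B{\left(m{\left(-2,g \right)} \right)} \right)}} = \frac{1}{\frac{1}{3} \cdot 7 \left(-2 + \frac{9}{4}\right) \left(2 - \left(-2 + \frac{9}{4}\right)\right)} = \frac{1}{\frac{1}{3} \cdot 7 \cdot \frac{1}{4} \left(2 - \frac{1}{4}\right)} = \frac{1}{\frac{1}{3} \cdot 7 \cdot \frac{1}{4} \cdot \frac{7}{4}} = \frac{1}{\frac{1}{3} \cdot \frac{49}{16}} = \frac{1}{\frac{49}{48}} = \frac{48}{49}$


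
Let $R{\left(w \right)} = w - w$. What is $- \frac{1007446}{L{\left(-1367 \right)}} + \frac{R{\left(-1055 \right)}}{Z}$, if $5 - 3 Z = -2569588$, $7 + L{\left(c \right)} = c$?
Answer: $\frac{503723}{687} \approx 733.22$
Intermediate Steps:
$R{\left(w \right)} = 0$
$L{\left(c \right)} = -7 + c$
$Z = 856531$ ($Z = \frac{5}{3} - - \frac{2569588}{3} = \frac{5}{3} + \frac{2569588}{3} = 856531$)
$- \frac{1007446}{L{\left(-1367 \right)}} + \frac{R{\left(-1055 \right)}}{Z} = - \frac{1007446}{-7 - 1367} + \frac{0}{856531} = - \frac{1007446}{-1374} + 0 \cdot \frac{1}{856531} = \left(-1007446\right) \left(- \frac{1}{1374}\right) + 0 = \frac{503723}{687} + 0 = \frac{503723}{687}$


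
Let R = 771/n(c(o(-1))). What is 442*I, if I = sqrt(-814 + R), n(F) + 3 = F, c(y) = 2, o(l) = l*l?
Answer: 442*I*sqrt(1585) ≈ 17597.0*I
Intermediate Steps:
o(l) = l**2
n(F) = -3 + F
R = -771 (R = 771/(-3 + 2) = 771/(-1) = 771*(-1) = -771)
I = I*sqrt(1585) (I = sqrt(-814 - 771) = sqrt(-1585) = I*sqrt(1585) ≈ 39.812*I)
442*I = 442*(I*sqrt(1585)) = 442*I*sqrt(1585)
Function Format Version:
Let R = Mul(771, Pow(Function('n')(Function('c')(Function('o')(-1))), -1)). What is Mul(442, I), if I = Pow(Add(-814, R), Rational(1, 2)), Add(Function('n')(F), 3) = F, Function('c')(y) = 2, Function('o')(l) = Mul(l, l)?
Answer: Mul(442, I, Pow(1585, Rational(1, 2))) ≈ Mul(17597., I)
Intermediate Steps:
Function('o')(l) = Pow(l, 2)
Function('n')(F) = Add(-3, F)
R = -771 (R = Mul(771, Pow(Add(-3, 2), -1)) = Mul(771, Pow(-1, -1)) = Mul(771, -1) = -771)
I = Mul(I, Pow(1585, Rational(1, 2))) (I = Pow(Add(-814, -771), Rational(1, 2)) = Pow(-1585, Rational(1, 2)) = Mul(I, Pow(1585, Rational(1, 2))) ≈ Mul(39.812, I))
Mul(442, I) = Mul(442, Mul(I, Pow(1585, Rational(1, 2)))) = Mul(442, I, Pow(1585, Rational(1, 2)))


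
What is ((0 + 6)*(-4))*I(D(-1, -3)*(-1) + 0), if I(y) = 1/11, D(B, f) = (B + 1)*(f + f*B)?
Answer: -24/11 ≈ -2.1818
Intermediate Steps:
D(B, f) = (1 + B)*(f + B*f)
I(y) = 1/11
((0 + 6)*(-4))*I(D(-1, -3)*(-1) + 0) = ((0 + 6)*(-4))*(1/11) = (6*(-4))*(1/11) = -24*1/11 = -24/11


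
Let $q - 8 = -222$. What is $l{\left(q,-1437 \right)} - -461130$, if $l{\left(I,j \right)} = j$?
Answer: $459693$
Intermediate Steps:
$q = -214$ ($q = 8 - 222 = -214$)
$l{\left(q,-1437 \right)} - -461130 = -1437 - -461130 = -1437 + 461130 = 459693$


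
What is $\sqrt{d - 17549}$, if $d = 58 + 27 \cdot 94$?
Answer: $i \sqrt{14953} \approx 122.28 i$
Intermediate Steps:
$d = 2596$ ($d = 58 + 2538 = 2596$)
$\sqrt{d - 17549} = \sqrt{2596 - 17549} = \sqrt{-14953} = i \sqrt{14953}$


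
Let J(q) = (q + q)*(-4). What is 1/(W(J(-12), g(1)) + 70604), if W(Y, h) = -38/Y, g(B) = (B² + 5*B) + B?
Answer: 48/3388973 ≈ 1.4164e-5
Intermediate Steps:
J(q) = -8*q (J(q) = (2*q)*(-4) = -8*q)
g(B) = B² + 6*B
1/(W(J(-12), g(1)) + 70604) = 1/(-38/((-8*(-12))) + 70604) = 1/(-38/96 + 70604) = 1/(-38*1/96 + 70604) = 1/(-19/48 + 70604) = 1/(3388973/48) = 48/3388973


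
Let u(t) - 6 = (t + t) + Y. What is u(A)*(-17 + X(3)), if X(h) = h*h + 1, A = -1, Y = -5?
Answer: 7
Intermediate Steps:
u(t) = 1 + 2*t (u(t) = 6 + ((t + t) - 5) = 6 + (2*t - 5) = 6 + (-5 + 2*t) = 1 + 2*t)
X(h) = 1 + h² (X(h) = h² + 1 = 1 + h²)
u(A)*(-17 + X(3)) = (1 + 2*(-1))*(-17 + (1 + 3²)) = (1 - 2)*(-17 + (1 + 9)) = -(-17 + 10) = -1*(-7) = 7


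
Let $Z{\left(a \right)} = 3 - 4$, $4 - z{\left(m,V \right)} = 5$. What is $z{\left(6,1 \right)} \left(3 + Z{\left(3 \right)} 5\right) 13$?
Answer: $26$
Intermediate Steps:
$z{\left(m,V \right)} = -1$ ($z{\left(m,V \right)} = 4 - 5 = -1$)
$Z{\left(a \right)} = -1$ ($Z{\left(a \right)} = 3 - 4 = -1$)
$z{\left(6,1 \right)} \left(3 + Z{\left(3 \right)} 5\right) 13 = - (3 - 5) 13 = \left(-1\right) \left(-2\right) 13 = 2 \cdot 13 = 26$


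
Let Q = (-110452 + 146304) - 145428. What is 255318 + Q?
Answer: 145742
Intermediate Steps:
Q = -109576 (Q = 35852 - 145428 = -109576)
255318 + Q = 255318 - 109576 = 145742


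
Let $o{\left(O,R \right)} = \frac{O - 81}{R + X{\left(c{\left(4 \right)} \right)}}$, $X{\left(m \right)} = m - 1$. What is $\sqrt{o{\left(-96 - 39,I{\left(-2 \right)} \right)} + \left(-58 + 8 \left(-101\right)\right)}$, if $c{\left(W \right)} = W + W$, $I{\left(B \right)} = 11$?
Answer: $i \sqrt{878} \approx 29.631 i$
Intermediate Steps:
$c{\left(W \right)} = 2 W$
$X{\left(m \right)} = -1 + m$ ($X{\left(m \right)} = m - 1 = -1 + m$)
$o{\left(O,R \right)} = \frac{-81 + O}{7 + R}$ ($o{\left(O,R \right)} = \frac{O - 81}{R + \left(-1 + 2 \cdot 4\right)} = \frac{-81 + O}{R + \left(-1 + 8\right)} = \frac{-81 + O}{R + 7} = \frac{-81 + O}{7 + R}$)
$\sqrt{o{\left(-96 - 39,I{\left(-2 \right)} \right)} + \left(-58 + 8 \left(-101\right)\right)} = \sqrt{\frac{-81 - 135}{7 + 11} + \left(-58 + 8 \left(-101\right)\right)} = \sqrt{\frac{-81 - 135}{18} - 866} = \sqrt{\frac{1}{18} \left(-216\right) - 866} = \sqrt{-12 - 866} = \sqrt{-878} = i \sqrt{878}$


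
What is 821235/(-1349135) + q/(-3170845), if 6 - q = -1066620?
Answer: -808606272417/855579593815 ≈ -0.94510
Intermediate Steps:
q = 1066626 (q = 6 - 1*(-1066620) = 6 + 1066620 = 1066626)
821235/(-1349135) + q/(-3170845) = 821235/(-1349135) + 1066626/(-3170845) = 821235*(-1/1349135) + 1066626*(-1/3170845) = -164247/269827 - 1066626/3170845 = -808606272417/855579593815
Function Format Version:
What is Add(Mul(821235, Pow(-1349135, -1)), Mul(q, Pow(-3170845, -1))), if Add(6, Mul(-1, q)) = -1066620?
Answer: Rational(-808606272417, 855579593815) ≈ -0.94510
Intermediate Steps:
q = 1066626 (q = Add(6, Mul(-1, -1066620)) = Add(6, 1066620) = 1066626)
Add(Mul(821235, Pow(-1349135, -1)), Mul(q, Pow(-3170845, -1))) = Add(Mul(821235, Pow(-1349135, -1)), Mul(1066626, Pow(-3170845, -1))) = Add(Mul(821235, Rational(-1, 1349135)), Mul(1066626, Rational(-1, 3170845))) = Add(Rational(-164247, 269827), Rational(-1066626, 3170845)) = Rational(-808606272417, 855579593815)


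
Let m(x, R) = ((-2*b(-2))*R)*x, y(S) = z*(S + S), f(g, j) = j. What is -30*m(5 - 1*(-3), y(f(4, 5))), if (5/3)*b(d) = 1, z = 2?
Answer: 5760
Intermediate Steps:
b(d) = ⅗ (b(d) = (⅗)*1 = ⅗)
y(S) = 4*S (y(S) = 2*(S + S) = 2*(2*S) = 4*S)
m(x, R) = -6*R*x/5 (m(x, R) = ((-2*⅗)*R)*x = (-6*R/5)*x = -6*R*x/5)
-30*m(5 - 1*(-3), y(f(4, 5))) = -(-36)*4*5*(5 - 1*(-3)) = -(-36)*20*(5 + 3) = -(-36)*20*8 = -30*(-192) = 5760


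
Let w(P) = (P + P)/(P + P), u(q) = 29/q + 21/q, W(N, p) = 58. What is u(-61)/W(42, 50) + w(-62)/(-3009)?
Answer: -76994/5322921 ≈ -0.014465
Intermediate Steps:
u(q) = 50/q
w(P) = 1 (w(P) = (2*P)/((2*P)) = (2*P)*(1/(2*P)) = 1)
u(-61)/W(42, 50) + w(-62)/(-3009) = (50/(-61))/58 + 1/(-3009) = (50*(-1/61))*(1/58) + 1*(-1/3009) = -50/61*1/58 - 1/3009 = -25/1769 - 1/3009 = -76994/5322921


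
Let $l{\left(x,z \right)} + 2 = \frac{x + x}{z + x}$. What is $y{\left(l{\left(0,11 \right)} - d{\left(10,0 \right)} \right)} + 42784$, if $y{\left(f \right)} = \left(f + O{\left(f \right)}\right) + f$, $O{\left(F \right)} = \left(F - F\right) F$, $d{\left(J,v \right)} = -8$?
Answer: $42796$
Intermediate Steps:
$l{\left(x,z \right)} = -2 + \frac{2 x}{x + z}$ ($l{\left(x,z \right)} = -2 + \frac{x + x}{z + x} = -2 + \frac{2 x}{x + z}$)
$O{\left(F \right)} = 0$ ($O{\left(F \right)} = 0 F = 0$)
$y{\left(f \right)} = 2 f$ ($y{\left(f \right)} = \left(f + 0\right) + f = f + f = 2 f$)
$y{\left(l{\left(0,11 \right)} - d{\left(10,0 \right)} \right)} + 42784 = 2 \left(\left(-2\right) 11 \frac{1}{0 + 11} - -8\right) + 42784 = 2 \left(\left(-2\right) 11 \cdot \frac{1}{11} + 8\right) + 42784 = 2 \left(-2 + 8\right) + 42784 = 2 \cdot 6 + 42784 = 12 + 42784 = 42796$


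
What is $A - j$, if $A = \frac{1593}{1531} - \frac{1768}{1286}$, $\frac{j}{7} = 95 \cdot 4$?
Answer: $- \frac{2618920885}{984433} \approx -2660.3$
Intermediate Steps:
$j = 2660$ ($j = 7 \cdot 95 \cdot 4 = 7 \cdot 380 = 2660$)
$A = - \frac{329105}{984433}$ ($A = 1593 \cdot \frac{1}{1531} - \frac{884}{643} = \frac{1593}{1531} - \frac{884}{643} = - \frac{329105}{984433} \approx -0.33431$)
$A - j = - \frac{329105}{984433} - 2660 = - \frac{2618920885}{984433}$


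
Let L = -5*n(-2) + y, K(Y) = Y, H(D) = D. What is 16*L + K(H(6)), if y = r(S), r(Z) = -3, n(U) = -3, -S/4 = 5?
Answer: 198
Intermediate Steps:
S = -20 (S = -4*5 = -20)
y = -3
L = 12 (L = -5*(-3) - 3 = 15 - 3 = 12)
16*L + K(H(6)) = 16*12 + 6 = 192 + 6 = 198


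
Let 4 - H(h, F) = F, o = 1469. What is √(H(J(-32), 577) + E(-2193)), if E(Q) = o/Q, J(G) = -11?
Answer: I*√2758921194/2193 ≈ 23.951*I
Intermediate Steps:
H(h, F) = 4 - F
E(Q) = 1469/Q
√(H(J(-32), 577) + E(-2193)) = √((4 - 1*577) + 1469/(-2193)) = √((4 - 577) + 1469*(-1/2193)) = √(-573 - 1469/2193) = √(-1258058/2193) = I*√2758921194/2193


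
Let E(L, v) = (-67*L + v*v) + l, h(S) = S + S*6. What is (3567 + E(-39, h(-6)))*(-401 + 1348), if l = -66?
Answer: 7460466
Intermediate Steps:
h(S) = 7*S (h(S) = S + 6*S = 7*S)
E(L, v) = -66 + v² - 67*L (E(L, v) = (-67*L + v*v) - 66 = (-67*L + v²) - 66 = (v² - 67*L) - 66 = -66 + v² - 67*L)
(3567 + E(-39, h(-6)))*(-401 + 1348) = (3567 + (-66 + (7*(-6))² - 67*(-39)))*(-401 + 1348) = (3567 + (-66 + (-42)² + 2613))*947 = (3567 + (-66 + 1764 + 2613))*947 = (3567 + 4311)*947 = 7878*947 = 7460466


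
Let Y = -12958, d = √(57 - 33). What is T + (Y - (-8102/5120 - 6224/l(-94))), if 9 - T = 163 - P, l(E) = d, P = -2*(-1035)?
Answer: -28263469/2560 + 1556*√6/3 ≈ -9770.0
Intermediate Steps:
d = 2*√6 (d = √24 = 2*√6 ≈ 4.8990)
P = 2070
l(E) = 2*√6
T = 1916 (T = 9 - (163 - 1*2070) = 9 - (163 - 2070) = 9 - 1*(-1907) = 9 + 1907 = 1916)
T + (Y - (-8102/5120 - 6224/l(-94))) = 1916 + (-12958 - (-8102/5120 - 6224*√6/12)) = 1916 + (-12958 - (-8102*1/5120 - 1556*√6/3)) = 1916 + (-12958 - (-4051/2560 - 1556*√6/3)) = 1916 + (-12958 + (4051/2560 + 1556*√6/3)) = 1916 + (-33168429/2560 + 1556*√6/3) = -28263469/2560 + 1556*√6/3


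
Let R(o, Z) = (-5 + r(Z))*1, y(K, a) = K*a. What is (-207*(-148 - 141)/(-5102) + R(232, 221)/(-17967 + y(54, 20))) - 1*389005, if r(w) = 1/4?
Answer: -67033396760273/172314948 ≈ -3.8902e+5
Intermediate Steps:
r(w) = ¼
R(o, Z) = -19/4 (R(o, Z) = (-5 + ¼)*1 = -19/4*1 = -19/4)
(-207*(-148 - 141)/(-5102) + R(232, 221)/(-17967 + y(54, 20))) - 1*389005 = (-207*(-148 - 141)/(-5102) - 19/(4*(-17967 + 54*20))) - 1*389005 = (-207*(-289)*(-1/5102) - 19/(4*(-17967 + 1080))) - 389005 = (59823*(-1/5102) - 19/4/(-16887)) - 389005 = (-59823/5102 - 19/4*(-1/16887)) - 389005 = (-59823/5102 + 19/67548) - 389005 = -2020413533/172314948 - 389005 = -67033396760273/172314948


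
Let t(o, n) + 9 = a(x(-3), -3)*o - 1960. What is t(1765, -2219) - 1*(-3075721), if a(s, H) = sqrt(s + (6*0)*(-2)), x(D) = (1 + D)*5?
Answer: 3073752 + 1765*I*sqrt(10) ≈ 3.0738e+6 + 5581.4*I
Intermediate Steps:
x(D) = 5 + 5*D
a(s, H) = sqrt(s) (a(s, H) = sqrt(s + 0*(-2)) = sqrt(s + 0) = sqrt(s))
t(o, n) = -1969 + I*o*sqrt(10) (t(o, n) = -9 + (sqrt(5 + 5*(-3))*o - 1960) = -9 + (sqrt(5 - 15)*o - 1960) = -9 + (sqrt(-10)*o - 1960) = -9 + ((I*sqrt(10))*o - 1960) = -9 + (I*o*sqrt(10) - 1960) = -9 + (-1960 + I*o*sqrt(10)) = -1969 + I*o*sqrt(10))
t(1765, -2219) - 1*(-3075721) = (-1969 + I*1765*sqrt(10)) - 1*(-3075721) = (-1969 + 1765*I*sqrt(10)) + 3075721 = 3073752 + 1765*I*sqrt(10)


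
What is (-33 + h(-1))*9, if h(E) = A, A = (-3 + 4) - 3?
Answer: -315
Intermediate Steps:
A = -2 (A = 1 - 3 = -2)
h(E) = -2
(-33 + h(-1))*9 = (-33 - 2)*9 = -35*9 = -315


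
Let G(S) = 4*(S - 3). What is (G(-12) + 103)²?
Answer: 1849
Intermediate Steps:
G(S) = -12 + 4*S (G(S) = 4*(-3 + S) = -12 + 4*S)
(G(-12) + 103)² = ((-12 + 4*(-12)) + 103)² = ((-12 - 48) + 103)² = (-60 + 103)² = 43² = 1849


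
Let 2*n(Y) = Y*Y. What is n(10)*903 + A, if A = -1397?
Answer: 43753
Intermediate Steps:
n(Y) = Y²/2 (n(Y) = (Y*Y)/2 = Y²/2)
n(10)*903 + A = ((½)*10²)*903 - 1397 = ((½)*100)*903 - 1397 = 50*903 - 1397 = 45150 - 1397 = 43753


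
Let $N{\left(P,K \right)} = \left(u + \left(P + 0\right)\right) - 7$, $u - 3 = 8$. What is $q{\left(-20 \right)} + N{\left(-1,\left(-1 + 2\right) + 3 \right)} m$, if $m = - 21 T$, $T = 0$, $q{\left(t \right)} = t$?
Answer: $-20$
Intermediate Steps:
$u = 11$ ($u = 3 + 8 = 11$)
$N{\left(P,K \right)} = 4 + P$ ($N{\left(P,K \right)} = \left(11 + \left(P + 0\right)\right) - 7 = \left(11 + P\right) - 7 = 4 + P$)
$m = 0$ ($m = \left(-21\right) 0 = 0$)
$q{\left(-20 \right)} + N{\left(-1,\left(-1 + 2\right) + 3 \right)} m = -20 + \left(4 - 1\right) 0 = -20 + 3 \cdot 0 = -20 + 0 = -20$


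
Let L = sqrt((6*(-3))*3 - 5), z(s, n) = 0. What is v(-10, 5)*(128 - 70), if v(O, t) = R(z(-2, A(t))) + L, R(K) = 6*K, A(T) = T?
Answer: 58*I*sqrt(59) ≈ 445.51*I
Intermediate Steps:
L = I*sqrt(59) (L = sqrt(-18*3 - 5) = sqrt(-54 - 5) = sqrt(-59) = I*sqrt(59) ≈ 7.6811*I)
v(O, t) = I*sqrt(59) (v(O, t) = 6*0 + I*sqrt(59) = 0 + I*sqrt(59) = I*sqrt(59))
v(-10, 5)*(128 - 70) = (I*sqrt(59))*(128 - 70) = (I*sqrt(59))*58 = 58*I*sqrt(59)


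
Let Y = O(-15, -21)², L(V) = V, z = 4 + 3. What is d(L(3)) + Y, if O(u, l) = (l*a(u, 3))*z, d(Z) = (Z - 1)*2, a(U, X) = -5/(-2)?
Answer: 540241/4 ≈ 1.3506e+5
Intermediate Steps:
a(U, X) = 5/2 (a(U, X) = -5*(-½) = 5/2)
z = 7
d(Z) = -2 + 2*Z (d(Z) = (-1 + Z)*2 = -2 + 2*Z)
O(u, l) = 35*l/2 (O(u, l) = (l*(5/2))*7 = (5*l/2)*7 = 35*l/2)
Y = 540225/4 (Y = ((35/2)*(-21))² = (-735/2)² = 540225/4 ≈ 1.3506e+5)
d(L(3)) + Y = (-2 + 2*3) + 540225/4 = (-2 + 6) + 540225/4 = 4 + 540225/4 = 540241/4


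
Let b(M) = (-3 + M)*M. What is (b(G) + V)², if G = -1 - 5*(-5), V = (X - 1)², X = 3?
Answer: 258064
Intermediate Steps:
V = 4 (V = (3 - 1)² = 2² = 4)
G = 24 (G = -1 + 25 = 24)
b(M) = M*(-3 + M)
(b(G) + V)² = (24*(-3 + 24) + 4)² = (24*21 + 4)² = (504 + 4)² = 508² = 258064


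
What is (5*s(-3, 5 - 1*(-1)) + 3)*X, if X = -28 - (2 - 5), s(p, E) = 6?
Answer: -825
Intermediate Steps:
X = -25 (X = -28 - 1*(-3) = -28 + 3 = -25)
(5*s(-3, 5 - 1*(-1)) + 3)*X = (5*6 + 3)*(-25) = (30 + 3)*(-25) = 33*(-25) = -825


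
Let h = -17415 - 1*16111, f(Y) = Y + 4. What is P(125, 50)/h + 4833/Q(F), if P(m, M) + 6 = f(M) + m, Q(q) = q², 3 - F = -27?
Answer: 8993081/1676300 ≈ 5.3648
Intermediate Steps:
F = 30 (F = 3 - 1*(-27) = 3 + 27 = 30)
f(Y) = 4 + Y
h = -33526 (h = -17415 - 16111 = -33526)
P(m, M) = -2 + M + m (P(m, M) = -6 + ((4 + M) + m) = -6 + (4 + M + m) = -2 + M + m)
P(125, 50)/h + 4833/Q(F) = (-2 + 50 + 125)/(-33526) + 4833/(30²) = 173*(-1/33526) + 4833/900 = -173/33526 + 4833*(1/900) = -173/33526 + 537/100 = 8993081/1676300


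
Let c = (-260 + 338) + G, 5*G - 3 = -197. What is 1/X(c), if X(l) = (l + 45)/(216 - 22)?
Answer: 970/421 ≈ 2.3040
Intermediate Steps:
G = -194/5 (G = 3/5 + (1/5)*(-197) = 3/5 - 197/5 = -194/5 ≈ -38.800)
c = 196/5 (c = (-260 + 338) - 194/5 = 78 - 194/5 = 196/5 ≈ 39.200)
X(l) = 45/194 + l/194 (X(l) = (45 + l)/194 = (45 + l)*(1/194) = 45/194 + l/194)
1/X(c) = 1/(45/194 + (1/194)*(196/5)) = 1/(45/194 + 98/485) = 1/(421/970) = 970/421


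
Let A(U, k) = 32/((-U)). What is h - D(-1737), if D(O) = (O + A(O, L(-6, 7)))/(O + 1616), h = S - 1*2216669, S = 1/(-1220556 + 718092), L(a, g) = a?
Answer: -78031965389404459/35202125376 ≈ -2.2167e+6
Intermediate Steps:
A(U, k) = -32/U (A(U, k) = 32*(-1/U) = -32/U)
S = -1/502464 (S = 1/(-502464) = -1/502464 ≈ -1.9902e-6)
h = -1113796372417/502464 (h = -1/502464 - 1*2216669 = -1/502464 - 2216669 = -1113796372417/502464 ≈ -2.2167e+6)
D(O) = (O - 32/O)/(1616 + O) (D(O) = (O - 32/O)/(O + 1616) = (O - 32/O)/(1616 + O))
h - D(-1737) = -1113796372417/502464 - (-32 + (-1737)²)/((-1737)*(1616 - 1737)) = -1113796372417/502464 - (-1)*(-32 + 3017169)/(1737*(-121)) = -1113796372417/502464 - (-1)*(-1)*3017137/(1737*121) = -1113796372417/502464 - 1*3017137/210177 = -1113796372417/502464 - 3017137/210177 = -78031965389404459/35202125376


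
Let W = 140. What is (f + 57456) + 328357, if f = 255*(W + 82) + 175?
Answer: 442598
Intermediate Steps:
f = 56785 (f = 255*(140 + 82) + 175 = 255*222 + 175 = 56610 + 175 = 56785)
(f + 57456) + 328357 = (56785 + 57456) + 328357 = 114241 + 328357 = 442598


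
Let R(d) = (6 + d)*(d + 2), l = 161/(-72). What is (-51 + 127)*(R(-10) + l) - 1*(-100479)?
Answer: 1849339/18 ≈ 1.0274e+5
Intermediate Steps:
l = -161/72 (l = 161*(-1/72) = -161/72 ≈ -2.2361)
R(d) = (2 + d)*(6 + d) (R(d) = (6 + d)*(2 + d) = (2 + d)*(6 + d))
(-51 + 127)*(R(-10) + l) - 1*(-100479) = (-51 + 127)*((12 + (-10)**2 + 8*(-10)) - 161/72) - 1*(-100479) = 76*((12 + 100 - 80) - 161/72) + 100479 = 76*(32 - 161/72) + 100479 = 76*(2143/72) + 100479 = 40717/18 + 100479 = 1849339/18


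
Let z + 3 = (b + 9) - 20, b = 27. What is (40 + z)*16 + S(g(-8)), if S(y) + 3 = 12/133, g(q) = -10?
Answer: 112397/133 ≈ 845.09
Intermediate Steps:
S(y) = -387/133 (S(y) = -3 + 12/133 = -387/133)
z = 13 (z = -3 + ((27 + 9) - 20) = -3 + (36 - 20) = -3 + 16 = 13)
(40 + z)*16 + S(g(-8)) = (40 + 13)*16 - 387/133 = 53*16 - 387/133 = 848 - 387/133 = 112397/133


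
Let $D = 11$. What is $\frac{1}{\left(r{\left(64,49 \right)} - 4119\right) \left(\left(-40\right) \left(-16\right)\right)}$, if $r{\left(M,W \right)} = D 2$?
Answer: $- \frac{1}{2622080} \approx -3.8138 \cdot 10^{-7}$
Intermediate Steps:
$r{\left(M,W \right)} = 22$ ($r{\left(M,W \right)} = 11 \cdot 2 = 22$)
$\frac{1}{\left(r{\left(64,49 \right)} - 4119\right) \left(\left(-40\right) \left(-16\right)\right)} = \frac{1}{\left(22 - 4119\right) \left(\left(-40\right) \left(-16\right)\right)} = \frac{1}{\left(-4097\right) 640} = \left(- \frac{1}{4097}\right) \frac{1}{640} = - \frac{1}{2622080}$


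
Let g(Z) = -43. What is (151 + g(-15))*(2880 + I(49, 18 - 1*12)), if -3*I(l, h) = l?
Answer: 309276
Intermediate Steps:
I(l, h) = -l/3
(151 + g(-15))*(2880 + I(49, 18 - 1*12)) = (151 - 43)*(2880 - ⅓*49) = 108*(2880 - 49/3) = 108*(8591/3) = 309276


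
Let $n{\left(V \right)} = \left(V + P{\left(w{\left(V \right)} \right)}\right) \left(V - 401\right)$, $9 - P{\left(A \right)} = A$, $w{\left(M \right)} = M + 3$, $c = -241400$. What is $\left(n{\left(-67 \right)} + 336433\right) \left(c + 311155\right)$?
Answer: $23272011875$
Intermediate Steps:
$w{\left(M \right)} = 3 + M$
$P{\left(A \right)} = 9 - A$
$n{\left(V \right)} = -2406 + 6 V$ ($n{\left(V \right)} = \left(V - \left(-6 + V\right)\right) \left(V - 401\right) = \left(V + \left(9 - \left(3 + V\right)\right)\right) \left(-401 + V\right) = \left(V - \left(-6 + V\right)\right) \left(-401 + V\right) = 6 \left(-401 + V\right) = -2406 + 6 V$)
$\left(n{\left(-67 \right)} + 336433\right) \left(c + 311155\right) = \left(\left(-2406 + 6 \left(-67\right)\right) + 336433\right) \left(-241400 + 311155\right) = \left(\left(-2406 - 402\right) + 336433\right) 69755 = \left(-2808 + 336433\right) 69755 = 333625 \cdot 69755 = 23272011875$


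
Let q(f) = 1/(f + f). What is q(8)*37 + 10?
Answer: 197/16 ≈ 12.313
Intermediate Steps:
q(f) = 1/(2*f)
q(8)*37 + 10 = ((½)/8)*37 + 10 = ((½)*(⅛))*37 + 10 = (1/16)*37 + 10 = 37/16 + 10 = 197/16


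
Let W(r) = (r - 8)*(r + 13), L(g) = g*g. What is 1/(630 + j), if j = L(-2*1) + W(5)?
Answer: 1/580 ≈ 0.0017241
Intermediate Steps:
L(g) = g²
W(r) = (-8 + r)*(13 + r)
j = -50 (j = (-2*1)² + (-104 + 5² + 5*5) = (-2)² + (-104 + 25 + 25) = 4 - 54 = -50)
1/(630 + j) = 1/(630 - 50) = 1/580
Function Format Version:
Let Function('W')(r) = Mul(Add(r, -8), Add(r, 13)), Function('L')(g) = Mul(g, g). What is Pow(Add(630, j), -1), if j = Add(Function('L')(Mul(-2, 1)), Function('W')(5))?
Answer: Rational(1, 580) ≈ 0.0017241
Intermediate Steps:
Function('L')(g) = Pow(g, 2)
Function('W')(r) = Mul(Add(-8, r), Add(13, r))
j = -50 (j = Add(Pow(Mul(-2, 1), 2), Add(-104, Pow(5, 2), Mul(5, 5))) = Add(Pow(-2, 2), Add(-104, 25, 25)) = Add(4, -54) = -50)
Pow(Add(630, j), -1) = Pow(Add(630, -50), -1) = Pow(580, -1) = Rational(1, 580)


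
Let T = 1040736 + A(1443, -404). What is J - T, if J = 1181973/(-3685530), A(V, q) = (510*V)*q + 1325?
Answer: 363975152424099/1228510 ≈ 2.9627e+8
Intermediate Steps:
A(V, q) = 1325 + 510*V*q (A(V, q) = 510*V*q + 1325 = 1325 + 510*V*q)
T = -296273659 (T = 1040736 + (1325 + 510*1443*(-404)) = 1040736 + (1325 - 297315720) = 1040736 - 297314395 = -296273659)
J = -393991/1228510 (J = 1181973*(-1/3685530) = -393991/1228510 ≈ -0.32071)
J - T = -393991/1228510 - 1*(-296273659) = -393991/1228510 + 296273659 = 363975152424099/1228510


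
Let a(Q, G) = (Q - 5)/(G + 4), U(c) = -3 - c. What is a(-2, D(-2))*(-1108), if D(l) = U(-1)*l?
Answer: 1939/2 ≈ 969.50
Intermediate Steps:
D(l) = -2*l (D(l) = (-3 - 1*(-1))*l = (-3 + 1)*l = -2*l)
a(Q, G) = (-5 + Q)/(4 + G)
a(-2, D(-2))*(-1108) = ((-5 - 2)/(4 - 2*(-2)))*(-1108) = (-7/(4 + 4))*(-1108) = (-7/8)*(-1108) = ((⅛)*(-7))*(-1108) = -7/8*(-1108) = 1939/2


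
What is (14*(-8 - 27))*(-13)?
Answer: 6370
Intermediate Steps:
(14*(-8 - 27))*(-13) = (14*(-35))*(-13) = -490*(-13) = 6370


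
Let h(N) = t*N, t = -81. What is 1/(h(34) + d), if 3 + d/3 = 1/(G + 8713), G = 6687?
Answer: -15400/42550197 ≈ -0.00036193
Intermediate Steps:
h(N) = -81*N
d = -138597/15400 (d = -9 + 3/(6687 + 8713) = -9 + 3/15400 = -138597/15400 ≈ -8.9998)
1/(h(34) + d) = 1/(-81*34 - 138597/15400) = 1/(-2754 - 138597/15400) = 1/(-42550197/15400) = -15400/42550197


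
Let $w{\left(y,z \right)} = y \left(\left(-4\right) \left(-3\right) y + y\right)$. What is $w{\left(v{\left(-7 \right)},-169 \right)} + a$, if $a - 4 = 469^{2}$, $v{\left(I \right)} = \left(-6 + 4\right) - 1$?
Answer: $220082$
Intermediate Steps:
$v{\left(I \right)} = -3$ ($v{\left(I \right)} = -2 - 1 = -3$)
$w{\left(y,z \right)} = 13 y^{2}$ ($w{\left(y,z \right)} = y \left(12 y + y\right) = y 13 y = 13 y^{2}$)
$a = 219965$ ($a = 4 + 469^{2} = 4 + 219961 = 219965$)
$w{\left(v{\left(-7 \right)},-169 \right)} + a = 13 \left(-3\right)^{2} + 219965 = 13 \cdot 9 + 219965 = 117 + 219965 = 220082$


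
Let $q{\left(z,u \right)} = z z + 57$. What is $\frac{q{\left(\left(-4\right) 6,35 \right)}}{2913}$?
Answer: $\frac{211}{971} \approx 0.2173$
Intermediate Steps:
$q{\left(z,u \right)} = 57 + z^{2}$ ($q{\left(z,u \right)} = z^{2} + 57 = 57 + z^{2}$)
$\frac{q{\left(\left(-4\right) 6,35 \right)}}{2913} = \frac{57 + \left(\left(-4\right) 6\right)^{2}}{2913} = \left(57 + \left(-24\right)^{2}\right) \frac{1}{2913} = \left(57 + 576\right) \frac{1}{2913} = 633 \cdot \frac{1}{2913} = \frac{211}{971}$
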